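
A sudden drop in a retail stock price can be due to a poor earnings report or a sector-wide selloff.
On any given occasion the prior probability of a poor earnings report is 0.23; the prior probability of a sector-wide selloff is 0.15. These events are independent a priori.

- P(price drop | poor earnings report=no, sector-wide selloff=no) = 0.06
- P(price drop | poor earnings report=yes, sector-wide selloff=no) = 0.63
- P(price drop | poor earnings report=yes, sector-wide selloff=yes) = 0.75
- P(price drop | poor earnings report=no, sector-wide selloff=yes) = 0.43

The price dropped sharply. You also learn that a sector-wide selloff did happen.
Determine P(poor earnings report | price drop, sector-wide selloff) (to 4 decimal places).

P(price drop | sector-wide selloff) = 0.43·0.77 + 0.75·0.23 = 0.331100 + 0.172500 = 0.503600
Restricting to configurations with poor earnings report present: 0.75·0.23 = 0.172500.
So P(poor earnings report | price drop, sector-wide selloff) = 0.172500/0.503600 ≈ 0.3425.

P(poor earnings report | price drop, sector-wide selloff) ≈ 0.3425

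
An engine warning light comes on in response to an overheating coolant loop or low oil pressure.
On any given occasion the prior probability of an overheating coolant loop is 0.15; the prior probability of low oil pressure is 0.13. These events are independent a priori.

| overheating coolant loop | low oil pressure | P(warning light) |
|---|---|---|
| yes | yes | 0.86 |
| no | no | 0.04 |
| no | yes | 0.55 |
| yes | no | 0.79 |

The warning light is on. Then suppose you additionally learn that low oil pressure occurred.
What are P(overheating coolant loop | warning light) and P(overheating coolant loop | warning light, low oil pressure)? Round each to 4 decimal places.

P(overheating coolant loop | warning light) ≈ 0.5702; P(overheating coolant loop | warning light, low oil pressure) ≈ 0.2163

P(warning light) = 0.04*0.85*0.87 + 0.55*0.85*0.13 + 0.79*0.15*0.87 + 0.86*0.15*0.13 = 0.029580 + 0.060775 + 0.103095 + 0.016770 = 0.210220
Of this, 0.119865 comes from 0.103095 + 0.016770 (the overheating coolant loop=true cases).
P(overheating coolant loop | warning light) = 0.119865 / 0.210220 ≈ 0.5702

Now also conditioning on low oil pressure=true:
Enumerate both values of overheating coolant loop and weight by the priors:
  P(warning light | low oil pressure) = 0.55×0.85 + 0.86×0.15
        = 0.467500 + 0.129000 = 0.596500
Keeping only the overheating coolant loop-present terms gives 0.129000, so
  P(overheating coolant loop | warning light, low oil pressure) = 0.129000 / 0.596500 ≈ 0.2163
— low oil pressure explains away the evidence for overheating coolant loop.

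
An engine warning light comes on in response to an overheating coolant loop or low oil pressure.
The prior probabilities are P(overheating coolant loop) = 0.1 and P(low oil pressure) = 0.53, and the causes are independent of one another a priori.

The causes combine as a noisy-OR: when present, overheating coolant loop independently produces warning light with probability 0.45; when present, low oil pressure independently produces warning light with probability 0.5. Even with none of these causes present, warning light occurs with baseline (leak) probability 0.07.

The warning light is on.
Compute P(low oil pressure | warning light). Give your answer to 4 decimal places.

Under noisy-OR, P(warning light | causes) = 1 − (1−0.07)·∏(1−qᵢ) over the active causes.
Sum P(warning light|·) weighted by the priors over the 4 (overheating coolant loop, low oil pressure) configurations:
  P(warning light) = 0.07·0.9·0.47 + 0.535·0.9·0.53 + 0.4885·0.1·0.47 + 0.74425·0.1·0.53
        = 0.029610 + 0.255195 + 0.022960 + 0.039445 = 0.347210
The terms with low oil pressure present sum to 0.294640, so
  P(low oil pressure | warning light) = 0.294640 / 0.347210 ≈ 0.8486

P(low oil pressure | warning light) ≈ 0.8486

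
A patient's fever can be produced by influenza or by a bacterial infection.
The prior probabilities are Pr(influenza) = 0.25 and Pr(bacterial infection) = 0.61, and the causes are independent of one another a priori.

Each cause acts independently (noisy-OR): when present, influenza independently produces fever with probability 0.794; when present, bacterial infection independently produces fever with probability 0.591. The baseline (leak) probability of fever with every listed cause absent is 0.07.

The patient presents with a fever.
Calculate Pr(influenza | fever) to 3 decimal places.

Pr(influenza | fever) ≈ 0.419

Under noisy-OR, P(fever | causes) = 1 − (1−0.07)·∏(1−qᵢ) over the active causes.
P(fever) = 0.07*0.75*0.39 + 0.61963*0.75*0.61 + 0.80842*0.25*0.39 + 0.921644*0.25*0.61 = 0.020475 + 0.283481 + 0.078821 + 0.140551 = 0.523328
Of this, 0.219372 comes from 0.078821 + 0.140551 (the influenza=true cases).
Hence the posterior is 0.219372/0.523328 ≈ 0.419.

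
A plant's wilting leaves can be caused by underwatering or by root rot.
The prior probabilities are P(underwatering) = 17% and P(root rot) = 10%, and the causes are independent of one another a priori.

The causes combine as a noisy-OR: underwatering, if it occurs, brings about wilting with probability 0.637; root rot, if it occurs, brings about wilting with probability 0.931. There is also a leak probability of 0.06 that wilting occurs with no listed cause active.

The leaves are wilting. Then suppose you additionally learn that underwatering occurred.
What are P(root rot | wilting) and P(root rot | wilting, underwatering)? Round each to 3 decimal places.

Under noisy-OR, P(wilting | causes) = 1 − (1−0.06)·∏(1−qᵢ) over the active causes.
Enumerate the 4 (underwatering, root rot) configurations and weight by the priors:
  P(wilting) = 0.06*0.83*0.9 + 0.93514*0.83*0.1 + 0.65878*0.17*0.9 + 0.976456*0.17*0.1
        = 0.044820 + 0.077617 + 0.100793 + 0.016600 = 0.239830
The terms with root rot present sum to 0.094217, so
  P(root rot | wilting) = 0.094217 / 0.239830 ≈ 0.393

With the extra evidence:
Weight on root rot=true, given the evidence: 0.976456*0.1 = 0.097646
Normalizer over all consistent configurations: 0.65878*0.9 + 0.976456*0.1 = 0.690548
P(root rot | wilting, underwatering) = 0.097646/0.690548 ≈ 0.141
The drop from 0.393 to 0.141 is the explaining-away (discounting) effect.

P(root rot | wilting) ≈ 0.393; P(root rot | wilting, underwatering) ≈ 0.141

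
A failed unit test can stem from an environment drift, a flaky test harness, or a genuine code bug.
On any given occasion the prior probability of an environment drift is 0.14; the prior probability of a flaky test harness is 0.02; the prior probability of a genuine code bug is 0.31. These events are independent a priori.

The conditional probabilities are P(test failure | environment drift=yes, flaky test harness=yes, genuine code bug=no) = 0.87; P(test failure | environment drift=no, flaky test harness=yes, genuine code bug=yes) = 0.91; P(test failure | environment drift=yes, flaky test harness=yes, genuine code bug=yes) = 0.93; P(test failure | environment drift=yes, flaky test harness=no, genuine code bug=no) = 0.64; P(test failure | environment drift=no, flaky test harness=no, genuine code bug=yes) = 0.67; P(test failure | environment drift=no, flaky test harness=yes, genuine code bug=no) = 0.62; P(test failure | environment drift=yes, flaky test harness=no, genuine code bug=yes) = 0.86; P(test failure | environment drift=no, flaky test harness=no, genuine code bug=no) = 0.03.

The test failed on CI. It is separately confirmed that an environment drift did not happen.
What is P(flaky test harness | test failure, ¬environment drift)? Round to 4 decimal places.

P(flaky test harness | test failure, ¬environment drift) ≈ 0.0596

P(test failure | ¬environment drift) = 0.03×0.98×0.69 + 0.67×0.98×0.31 + 0.62×0.02×0.69 + 0.91×0.02×0.31 = 0.020286 + 0.203546 + 0.008556 + 0.005642 = 0.238030
Of this, 0.014198 comes from 0.008556 + 0.005642 (the flaky test harness=true cases).
So P(flaky test harness | test failure, ¬environment drift) = 0.014198/0.238030 ≈ 0.0596.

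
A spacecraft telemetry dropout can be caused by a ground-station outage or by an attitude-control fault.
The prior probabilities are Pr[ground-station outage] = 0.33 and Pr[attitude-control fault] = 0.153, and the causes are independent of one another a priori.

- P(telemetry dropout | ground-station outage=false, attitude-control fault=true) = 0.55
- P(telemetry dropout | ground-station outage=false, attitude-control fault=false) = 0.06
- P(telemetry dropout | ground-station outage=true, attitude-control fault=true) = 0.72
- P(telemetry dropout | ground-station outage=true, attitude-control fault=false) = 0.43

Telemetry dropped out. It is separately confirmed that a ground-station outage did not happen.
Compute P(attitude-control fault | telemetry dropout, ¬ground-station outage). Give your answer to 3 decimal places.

P(attitude-control fault | telemetry dropout, ¬ground-station outage) ≈ 0.623

Sum P(telemetry dropout|·) weighted by the priors over both values of attitude-control fault:
  P(telemetry dropout | ¬ground-station outage) = 0.06*0.847 + 0.55*0.153
        = 0.050820 + 0.084150 = 0.134970
Configurations with attitude-control fault contribute 0.084150, so
  P(attitude-control fault | telemetry dropout, ¬ground-station outage) = 0.084150 / 0.134970 ≈ 0.623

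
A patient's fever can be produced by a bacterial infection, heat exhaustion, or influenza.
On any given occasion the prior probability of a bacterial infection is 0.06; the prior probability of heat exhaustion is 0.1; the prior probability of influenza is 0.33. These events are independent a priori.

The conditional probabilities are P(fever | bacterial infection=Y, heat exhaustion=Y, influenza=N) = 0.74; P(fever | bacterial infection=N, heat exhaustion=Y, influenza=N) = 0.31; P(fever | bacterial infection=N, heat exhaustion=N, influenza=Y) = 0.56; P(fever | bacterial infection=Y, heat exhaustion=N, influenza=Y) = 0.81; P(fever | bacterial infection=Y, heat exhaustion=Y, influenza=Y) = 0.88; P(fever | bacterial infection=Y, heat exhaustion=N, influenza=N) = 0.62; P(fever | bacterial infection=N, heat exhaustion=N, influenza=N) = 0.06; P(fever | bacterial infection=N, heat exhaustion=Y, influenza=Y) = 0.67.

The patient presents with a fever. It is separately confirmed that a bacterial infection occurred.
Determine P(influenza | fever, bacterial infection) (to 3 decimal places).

P(influenza | fever, bacterial infection) ≈ 0.389

Weight on influenza=true, given the evidence: 0.240570 + 0.029040 = 0.269610
The normalizing constant is 0.62·0.9·0.67 + 0.81·0.9·0.33 + 0.74·0.1·0.67 + 0.88·0.1·0.33 = 0.693050
Posterior = 0.269610 / 0.693050 ≈ 0.389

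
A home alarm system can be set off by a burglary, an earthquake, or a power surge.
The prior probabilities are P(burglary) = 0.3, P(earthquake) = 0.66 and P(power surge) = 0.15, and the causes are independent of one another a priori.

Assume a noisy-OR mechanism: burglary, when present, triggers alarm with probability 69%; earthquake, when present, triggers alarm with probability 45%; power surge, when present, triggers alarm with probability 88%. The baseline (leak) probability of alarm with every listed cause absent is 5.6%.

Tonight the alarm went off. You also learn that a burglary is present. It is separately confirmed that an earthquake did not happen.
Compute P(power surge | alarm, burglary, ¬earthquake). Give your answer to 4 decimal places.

P(power surge | alarm, burglary, ¬earthquake) ≈ 0.1940

Under noisy-OR, P(alarm | causes) = 1 − (1−0.056)·∏(1−qᵢ) over the active causes.
Numerator (weight on configurations with power surge): 0.964883*0.15 = 0.144732
The normalizing constant is 0.70736*0.85 + 0.964883*0.15 = 0.745988
P(power surge | alarm, burglary, ¬earthquake) = 0.144732/0.745988 ≈ 0.1940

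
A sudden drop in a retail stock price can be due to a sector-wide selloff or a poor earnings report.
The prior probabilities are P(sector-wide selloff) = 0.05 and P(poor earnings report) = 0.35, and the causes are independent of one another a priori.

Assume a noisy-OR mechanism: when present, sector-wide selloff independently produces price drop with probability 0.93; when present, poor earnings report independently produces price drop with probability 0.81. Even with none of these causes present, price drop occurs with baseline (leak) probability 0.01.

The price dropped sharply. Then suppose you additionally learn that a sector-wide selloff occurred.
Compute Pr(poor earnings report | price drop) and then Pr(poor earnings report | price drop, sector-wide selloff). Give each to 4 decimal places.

Pr(poor earnings report | price drop) ≈ 0.8875; Pr(poor earnings report | price drop, sector-wide selloff) ≈ 0.3634

Under noisy-OR, P(price drop | causes) = 1 − (1−0.01)·∏(1−qᵢ) over the active causes.
Numerator (weight on configurations with poor earnings report): 0.269957 + 0.017270 = 0.287227
Normalizer over all consistent configurations: 0.01×0.95×0.65 + 0.8119×0.95×0.35 + 0.9307×0.05×0.65 + 0.986833×0.05×0.35 = 0.323650
Posterior = 0.287227 / 0.323650 ≈ 0.8875

Now condition on the additional information:
By total probability over both values of poor earnings report:
  P(price drop | sector-wide selloff) = 0.9307*0.65 + 0.986833*0.35
        = 0.604955 + 0.345392 = 0.950347
Keeping only the poor earnings report-present terms gives 0.345392, so
  P(poor earnings report | price drop, sector-wide selloff) = 0.345392 / 0.950347 ≈ 0.3634
— sector-wide selloff explains away the evidence for poor earnings report.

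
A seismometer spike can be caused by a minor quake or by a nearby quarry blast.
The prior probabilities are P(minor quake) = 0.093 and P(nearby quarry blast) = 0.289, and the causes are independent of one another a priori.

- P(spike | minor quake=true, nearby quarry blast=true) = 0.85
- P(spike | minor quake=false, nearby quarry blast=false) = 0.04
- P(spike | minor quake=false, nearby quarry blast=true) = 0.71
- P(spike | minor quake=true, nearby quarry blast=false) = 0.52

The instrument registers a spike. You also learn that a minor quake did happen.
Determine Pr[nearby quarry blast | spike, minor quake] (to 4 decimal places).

Pr[nearby quarry blast | spike, minor quake] ≈ 0.3992

Sum P(spike|·) weighted by the priors over both values of nearby quarry blast:
  P(spike | minor quake) = 0.52·0.711 + 0.85·0.289
        = 0.369720 + 0.245650 = 0.615370
Keeping only the nearby quarry blast-present terms gives 0.245650, so
  P(nearby quarry blast | spike, minor quake) = 0.245650 / 0.615370 ≈ 0.3992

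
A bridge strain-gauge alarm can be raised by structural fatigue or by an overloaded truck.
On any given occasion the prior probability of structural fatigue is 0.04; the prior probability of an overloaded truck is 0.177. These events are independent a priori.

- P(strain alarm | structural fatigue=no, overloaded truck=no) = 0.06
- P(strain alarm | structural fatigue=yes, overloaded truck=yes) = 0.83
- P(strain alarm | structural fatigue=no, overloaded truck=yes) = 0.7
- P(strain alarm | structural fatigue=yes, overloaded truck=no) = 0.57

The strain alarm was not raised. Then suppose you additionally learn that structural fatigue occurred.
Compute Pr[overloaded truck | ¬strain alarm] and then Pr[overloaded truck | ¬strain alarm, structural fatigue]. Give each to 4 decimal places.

Pr[overloaded truck | ¬strain alarm] ≈ 0.0645; Pr[overloaded truck | ¬strain alarm, structural fatigue] ≈ 0.0784

Numerator (weight on configurations with overloaded truck): 0.050976 + 0.001204 = 0.052180
The normalizing constant is 0.94·0.96·0.823 + 0.3·0.96·0.177 + 0.43·0.04·0.823 + 0.17·0.04·0.177 = 0.809011
Posterior = 0.052180 / 0.809011 ≈ 0.0645

Now condition on the additional information:
P(¬strain alarm | structural fatigue) = 0.43×0.823 + 0.17×0.177 = 0.353890 + 0.030090 = 0.383980
Restricting to configurations with overloaded truck present: 0.17×0.177 = 0.030090.
P(overloaded truck | ¬strain alarm, structural fatigue) = 0.030090 / 0.383980 ≈ 0.0784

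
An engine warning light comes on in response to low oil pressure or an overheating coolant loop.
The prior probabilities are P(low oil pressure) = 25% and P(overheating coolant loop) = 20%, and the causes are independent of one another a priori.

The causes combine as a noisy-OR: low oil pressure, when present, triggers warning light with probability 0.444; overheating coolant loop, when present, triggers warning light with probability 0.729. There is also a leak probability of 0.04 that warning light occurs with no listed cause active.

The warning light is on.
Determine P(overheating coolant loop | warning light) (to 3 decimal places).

P(overheating coolant loop | warning light) ≈ 0.567

Under noisy-OR, P(warning light | causes) = 1 − (1−0.04)·∏(1−qᵢ) over the active causes.
P(warning light) = 0.04×0.75×0.8 + 0.73984×0.75×0.2 + 0.46624×0.25×0.8 + 0.855351×0.25×0.2 = 0.024000 + 0.110976 + 0.093248 + 0.042768 = 0.270992
Restricting to configurations with overheating coolant loop present: 0.110976 + 0.042768 = 0.153744.
So P(overheating coolant loop | warning light) = 0.153744/0.270992 ≈ 0.567.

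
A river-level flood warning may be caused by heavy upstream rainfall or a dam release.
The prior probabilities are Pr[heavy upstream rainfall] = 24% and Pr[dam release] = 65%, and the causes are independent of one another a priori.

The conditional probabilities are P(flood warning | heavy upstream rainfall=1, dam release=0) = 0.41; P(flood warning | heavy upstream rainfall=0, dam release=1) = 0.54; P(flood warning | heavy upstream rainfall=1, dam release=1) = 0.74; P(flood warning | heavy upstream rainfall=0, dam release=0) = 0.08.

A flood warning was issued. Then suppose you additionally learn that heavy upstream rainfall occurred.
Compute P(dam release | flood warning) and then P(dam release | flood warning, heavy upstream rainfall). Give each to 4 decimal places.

Weight on dam release=true, given the evidence: 0.266760 + 0.115440 = 0.382200
Denominator P(flood warning): 0.08*0.76*0.35 + 0.54*0.76*0.65 + 0.41*0.24*0.35 + 0.74*0.24*0.65 = 0.437920
Posterior = 0.382200 / 0.437920 ≈ 0.8728

Now also conditioning on heavy upstream rainfall=true:
Enumerate both values of dam release and weight by the priors:
  P(flood warning | heavy upstream rainfall) = 0.41×0.35 + 0.74×0.65
        = 0.143500 + 0.481000 = 0.624500
Keeping only the dam release-present terms gives 0.481000, so
  P(dam release | flood warning, heavy upstream rainfall) = 0.481000 / 0.624500 ≈ 0.7702

P(dam release | flood warning) ≈ 0.8728; P(dam release | flood warning, heavy upstream rainfall) ≈ 0.7702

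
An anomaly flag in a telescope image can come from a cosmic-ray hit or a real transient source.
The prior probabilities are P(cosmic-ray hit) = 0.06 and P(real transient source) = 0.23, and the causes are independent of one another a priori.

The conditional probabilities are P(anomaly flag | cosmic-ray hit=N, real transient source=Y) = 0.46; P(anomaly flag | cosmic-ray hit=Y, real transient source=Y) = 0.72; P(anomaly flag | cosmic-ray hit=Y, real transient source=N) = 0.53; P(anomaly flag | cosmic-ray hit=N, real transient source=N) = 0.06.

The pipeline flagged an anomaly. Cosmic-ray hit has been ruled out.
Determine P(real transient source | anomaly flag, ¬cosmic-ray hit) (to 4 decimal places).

P(anomaly flag | ¬cosmic-ray hit) = 0.06×0.77 + 0.46×0.23 = 0.046200 + 0.105800 = 0.152000
Restricting to configurations with real transient source present: 0.46×0.23 = 0.105800.
So P(real transient source | anomaly flag, ¬cosmic-ray hit) = 0.105800/0.152000 ≈ 0.6961.

P(real transient source | anomaly flag, ¬cosmic-ray hit) ≈ 0.6961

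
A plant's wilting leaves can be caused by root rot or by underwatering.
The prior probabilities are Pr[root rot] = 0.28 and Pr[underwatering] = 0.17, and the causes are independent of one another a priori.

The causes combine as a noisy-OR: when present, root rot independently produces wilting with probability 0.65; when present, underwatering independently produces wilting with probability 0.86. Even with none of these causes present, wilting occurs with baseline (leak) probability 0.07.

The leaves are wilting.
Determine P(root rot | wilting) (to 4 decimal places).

Under noisy-OR, P(wilting | causes) = 1 − (1−0.07)·∏(1−qᵢ) over the active causes.
By total probability over the 4 (root rot, underwatering) configurations:
  P(wilting) = 0.07·0.72·0.83 + 0.8698·0.72·0.17 + 0.6745·0.28·0.83 + 0.95443·0.28·0.17
        = 0.041832 + 0.106464 + 0.156754 + 0.045431 = 0.350481
Configurations with root rot contribute 0.202185, so
  P(root rot | wilting) = 0.202185 / 0.350481 ≈ 0.5769

P(root rot | wilting) ≈ 0.5769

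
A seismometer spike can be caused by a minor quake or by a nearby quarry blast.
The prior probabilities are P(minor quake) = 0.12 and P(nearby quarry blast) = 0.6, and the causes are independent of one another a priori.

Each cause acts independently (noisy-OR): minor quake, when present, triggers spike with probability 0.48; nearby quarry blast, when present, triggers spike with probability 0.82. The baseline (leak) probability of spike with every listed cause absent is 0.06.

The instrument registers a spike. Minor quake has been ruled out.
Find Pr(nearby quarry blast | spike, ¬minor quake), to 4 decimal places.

Under noisy-OR, P(spike | causes) = 1 − (1−0.06)·∏(1−qᵢ) over the active causes.
By total probability over both values of nearby quarry blast:
  P(spike | ¬minor quake) = 0.06*0.4 + 0.8308*0.6
        = 0.024000 + 0.498480 = 0.522480
Configurations with nearby quarry blast contribute 0.498480, so
  P(nearby quarry blast | spike, ¬minor quake) = 0.498480 / 0.522480 ≈ 0.9541

Pr(nearby quarry blast | spike, ¬minor quake) ≈ 0.9541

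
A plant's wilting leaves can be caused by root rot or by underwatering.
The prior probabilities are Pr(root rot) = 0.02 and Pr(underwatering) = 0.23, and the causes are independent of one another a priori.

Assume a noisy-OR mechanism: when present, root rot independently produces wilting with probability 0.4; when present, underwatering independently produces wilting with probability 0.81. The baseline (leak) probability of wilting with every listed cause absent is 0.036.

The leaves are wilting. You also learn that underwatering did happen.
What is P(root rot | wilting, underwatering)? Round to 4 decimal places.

Under noisy-OR, P(wilting | causes) = 1 − (1−0.036)·∏(1−qᵢ) over the active causes.
Enumerate both values of root rot and weight by the priors:
  P(wilting | underwatering) = 0.81684·0.98 + 0.890104·0.02
        = 0.800503 + 0.017802 = 0.818305
Configurations with root rot contribute 0.017802, so
  P(root rot | wilting, underwatering) = 0.017802 / 0.818305 ≈ 0.0218

P(root rot | wilting, underwatering) ≈ 0.0218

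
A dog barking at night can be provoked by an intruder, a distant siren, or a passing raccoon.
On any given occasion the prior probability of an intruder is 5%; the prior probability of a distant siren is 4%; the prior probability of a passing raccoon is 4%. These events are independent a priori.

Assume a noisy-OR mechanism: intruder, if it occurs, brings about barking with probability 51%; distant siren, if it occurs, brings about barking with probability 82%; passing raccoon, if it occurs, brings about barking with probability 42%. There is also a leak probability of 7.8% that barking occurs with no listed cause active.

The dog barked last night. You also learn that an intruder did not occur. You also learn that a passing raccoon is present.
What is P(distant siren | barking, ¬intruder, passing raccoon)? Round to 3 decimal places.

P(distant siren | barking, ¬intruder, passing raccoon) ≈ 0.075

Under noisy-OR, P(barking | causes) = 1 − (1−0.078)·∏(1−qᵢ) over the active causes.
Enumerate both values of distant siren and weight by the priors:
  P(barking | ¬intruder, passing raccoon) = 0.46524*0.96 + 0.903743*0.04
        = 0.446630 + 0.036150 = 0.482780
Configurations with distant siren contribute 0.036150, so
  P(distant siren | barking, ¬intruder, passing raccoon) = 0.036150 / 0.482780 ≈ 0.075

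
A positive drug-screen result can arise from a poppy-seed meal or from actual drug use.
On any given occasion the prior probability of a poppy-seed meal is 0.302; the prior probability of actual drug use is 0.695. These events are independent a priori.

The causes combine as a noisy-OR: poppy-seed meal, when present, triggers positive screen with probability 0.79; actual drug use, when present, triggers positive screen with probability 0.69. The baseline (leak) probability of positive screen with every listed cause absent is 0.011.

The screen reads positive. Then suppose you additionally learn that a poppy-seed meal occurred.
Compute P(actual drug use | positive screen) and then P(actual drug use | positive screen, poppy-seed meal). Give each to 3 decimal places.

P(actual drug use | positive screen) ≈ 0.876; P(actual drug use | positive screen, poppy-seed meal) ≈ 0.729

Under noisy-OR, P(positive screen | causes) = 1 − (1−0.011)·∏(1−qᵢ) over the active causes.
Numerator (weight on configurations with actual drug use): 0.336380 + 0.196376 = 0.532756
Normalizer over all consistent configurations: 0.011*0.698*0.305 + 0.69341*0.698*0.695 + 0.79231*0.302*0.305 + 0.935616*0.302*0.695 = 0.608078
P(actual drug use | positive screen) = 0.532756/0.608078 ≈ 0.876

Now condition on the additional information:
Weight on actual drug use=true, given the evidence: 0.935616×0.695 = 0.650253
Denominator P(positive screen | poppy-seed meal): 0.79231×0.305 + 0.935616×0.695 = 0.891908
Posterior = 0.650253 / 0.891908 ≈ 0.729
— poppy-seed meal explains away the evidence for actual drug use.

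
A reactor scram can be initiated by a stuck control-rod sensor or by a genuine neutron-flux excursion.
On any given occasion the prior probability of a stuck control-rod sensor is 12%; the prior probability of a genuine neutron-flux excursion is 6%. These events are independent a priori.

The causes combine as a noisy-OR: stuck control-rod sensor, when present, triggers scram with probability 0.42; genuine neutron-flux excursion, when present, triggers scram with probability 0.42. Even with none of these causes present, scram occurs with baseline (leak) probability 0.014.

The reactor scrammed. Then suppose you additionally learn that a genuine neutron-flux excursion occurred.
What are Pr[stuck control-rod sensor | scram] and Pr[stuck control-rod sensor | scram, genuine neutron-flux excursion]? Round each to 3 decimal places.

Pr[stuck control-rod sensor | scram] ≈ 0.608; Pr[stuck control-rod sensor | scram, genuine neutron-flux excursion] ≈ 0.176

Under noisy-OR, P(scram | causes) = 1 − (1−0.014)·∏(1−qᵢ) over the active causes.
By total probability over the 4 (stuck control-rod sensor, genuine neutron-flux excursion) configurations:
  P(scram) = 0.014*0.88*0.94 + 0.42812*0.88*0.06 + 0.42812*0.12*0.94 + 0.66831*0.12*0.06
        = 0.011581 + 0.022605 + 0.048292 + 0.004812 = 0.087290
The terms with stuck control-rod sensor present sum to 0.053104, so
  P(stuck control-rod sensor | scram) = 0.053104 / 0.087290 ≈ 0.608

With the extra evidence:
Sum P(scram|·) weighted by the priors over both values of stuck control-rod sensor:
  P(scram | genuine neutron-flux excursion) = 0.42812×0.88 + 0.66831×0.12
        = 0.376746 + 0.080197 = 0.456943
Configurations with stuck control-rod sensor contribute 0.080197, so
  P(stuck control-rod sensor | scram, genuine neutron-flux excursion) = 0.080197 / 0.456943 ≈ 0.176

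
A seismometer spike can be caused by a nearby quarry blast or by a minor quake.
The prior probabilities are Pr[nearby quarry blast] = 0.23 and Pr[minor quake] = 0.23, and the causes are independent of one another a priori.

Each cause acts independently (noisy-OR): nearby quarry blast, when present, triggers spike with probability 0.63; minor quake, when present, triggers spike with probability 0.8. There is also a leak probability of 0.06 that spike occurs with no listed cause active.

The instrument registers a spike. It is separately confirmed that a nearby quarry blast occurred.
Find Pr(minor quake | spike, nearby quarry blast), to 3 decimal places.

Under noisy-OR, P(spike | causes) = 1 − (1−0.06)·∏(1−qᵢ) over the active causes.
For the numerator, keep only minor quake=true terms: 0.93044·0.23 = 0.214001
Denominator P(spike | nearby quarry blast): 0.6522·0.77 + 0.93044·0.23 = 0.716195
Posterior = 0.214001 / 0.716195 ≈ 0.299

Pr(minor quake | spike, nearby quarry blast) ≈ 0.299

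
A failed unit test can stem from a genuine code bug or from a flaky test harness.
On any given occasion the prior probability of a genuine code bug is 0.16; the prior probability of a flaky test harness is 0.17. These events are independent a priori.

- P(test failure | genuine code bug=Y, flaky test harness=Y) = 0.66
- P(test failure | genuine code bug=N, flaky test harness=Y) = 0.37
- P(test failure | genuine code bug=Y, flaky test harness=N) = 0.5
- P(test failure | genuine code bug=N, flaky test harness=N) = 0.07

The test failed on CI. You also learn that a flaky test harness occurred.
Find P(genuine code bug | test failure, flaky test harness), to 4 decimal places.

P(test failure | flaky test harness) = 0.37×0.84 + 0.66×0.16 = 0.310800 + 0.105600 = 0.416400
Restricting to configurations with genuine code bug present: 0.66×0.16 = 0.105600.
Hence the posterior is 0.105600/0.416400 ≈ 0.2536.

P(genuine code bug | test failure, flaky test harness) ≈ 0.2536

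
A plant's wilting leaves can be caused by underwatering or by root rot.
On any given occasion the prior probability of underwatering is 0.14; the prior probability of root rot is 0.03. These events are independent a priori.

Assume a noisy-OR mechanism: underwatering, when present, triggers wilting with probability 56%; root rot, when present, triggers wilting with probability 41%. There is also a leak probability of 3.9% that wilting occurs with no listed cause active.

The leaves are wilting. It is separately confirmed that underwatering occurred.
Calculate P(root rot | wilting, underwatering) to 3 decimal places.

P(root rot | wilting, underwatering) ≈ 0.039

Under noisy-OR, P(wilting | causes) = 1 − (1−0.039)·∏(1−qᵢ) over the active causes.
Numerator (weight on configurations with root rot): 0.750524*0.03 = 0.022516
Denominator P(wilting | underwatering): 0.57716*0.97 + 0.750524*0.03 = 0.582361
Posterior = 0.022516 / 0.582361 ≈ 0.039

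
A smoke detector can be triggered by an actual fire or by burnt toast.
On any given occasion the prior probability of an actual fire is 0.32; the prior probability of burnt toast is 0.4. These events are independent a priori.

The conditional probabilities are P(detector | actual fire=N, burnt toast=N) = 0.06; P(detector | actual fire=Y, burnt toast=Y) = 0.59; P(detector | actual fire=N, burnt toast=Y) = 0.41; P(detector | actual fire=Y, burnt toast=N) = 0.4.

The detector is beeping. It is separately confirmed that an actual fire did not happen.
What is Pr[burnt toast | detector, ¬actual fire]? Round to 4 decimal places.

Pr[burnt toast | detector, ¬actual fire] ≈ 0.8200

P(detector | ¬actual fire) = 0.06×0.6 + 0.41×0.4 = 0.036000 + 0.164000 = 0.200000
The burnt toast-present share is 0.41×0.4 = 0.164000.
Hence the posterior is 0.164000/0.200000 ≈ 0.8200.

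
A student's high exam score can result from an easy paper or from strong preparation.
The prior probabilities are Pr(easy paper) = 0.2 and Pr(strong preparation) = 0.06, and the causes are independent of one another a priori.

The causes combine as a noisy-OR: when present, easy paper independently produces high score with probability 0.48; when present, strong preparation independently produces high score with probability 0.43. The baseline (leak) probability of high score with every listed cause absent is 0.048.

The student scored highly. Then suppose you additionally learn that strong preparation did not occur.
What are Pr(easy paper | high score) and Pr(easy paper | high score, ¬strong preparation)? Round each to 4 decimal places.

Pr(easy paper | high score) ≈ 0.6408; Pr(easy paper | high score, ¬strong preparation) ≈ 0.7245

Under noisy-OR, P(high score | causes) = 1 − (1−0.048)·∏(1−qᵢ) over the active causes.
P(high score) = 0.048·0.8·0.94 + 0.45736·0.8·0.06 + 0.50496·0.2·0.94 + 0.717827·0.2·0.06 = 0.036096 + 0.021953 + 0.094932 + 0.008614 = 0.161595
Of this, 0.103546 comes from 0.094932 + 0.008614 (the easy paper=true cases).
P(easy paper | high score) = 0.103546 / 0.161595 ≈ 0.6408

Now also conditioning on strong preparation≠true:
Enumerate both values of easy paper and weight by the priors:
  P(high score | ¬strong preparation) = 0.048×0.8 + 0.50496×0.2
        = 0.038400 + 0.100992 = 0.139392
The terms with easy paper present sum to 0.100992, so
  P(easy paper | high score, ¬strong preparation) = 0.100992 / 0.139392 ≈ 0.7245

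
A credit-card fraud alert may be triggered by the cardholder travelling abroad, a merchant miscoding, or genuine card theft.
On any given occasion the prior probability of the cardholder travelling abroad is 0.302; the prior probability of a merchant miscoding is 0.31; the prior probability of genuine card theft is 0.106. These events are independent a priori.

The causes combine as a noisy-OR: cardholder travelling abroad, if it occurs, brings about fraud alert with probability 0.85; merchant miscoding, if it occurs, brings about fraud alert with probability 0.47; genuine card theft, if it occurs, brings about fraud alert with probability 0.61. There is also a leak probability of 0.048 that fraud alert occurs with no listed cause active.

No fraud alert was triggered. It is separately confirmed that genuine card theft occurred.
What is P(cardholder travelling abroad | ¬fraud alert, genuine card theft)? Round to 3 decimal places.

P(cardholder travelling abroad | ¬fraud alert, genuine card theft) ≈ 0.061

Under noisy-OR, P(fraud alert | causes) = 1 − (1−0.048)·∏(1−qᵢ) over the active causes.
Enumerate the 4 (cardholder travelling abroad, merchant miscoding) configurations and weight by the priors:
  P(¬fraud alert | genuine card theft) = 0.37128*0.698*0.69 + 0.196778*0.698*0.31 + 0.055692*0.302*0.69 + 0.029517*0.302*0.31
        = 0.178816 + 0.042579 + 0.011605 + 0.002763 = 0.235763
Keeping only the cardholder travelling abroad-present terms gives 0.014368, so
  P(cardholder travelling abroad | ¬fraud alert, genuine card theft) = 0.014368 / 0.235763 ≈ 0.061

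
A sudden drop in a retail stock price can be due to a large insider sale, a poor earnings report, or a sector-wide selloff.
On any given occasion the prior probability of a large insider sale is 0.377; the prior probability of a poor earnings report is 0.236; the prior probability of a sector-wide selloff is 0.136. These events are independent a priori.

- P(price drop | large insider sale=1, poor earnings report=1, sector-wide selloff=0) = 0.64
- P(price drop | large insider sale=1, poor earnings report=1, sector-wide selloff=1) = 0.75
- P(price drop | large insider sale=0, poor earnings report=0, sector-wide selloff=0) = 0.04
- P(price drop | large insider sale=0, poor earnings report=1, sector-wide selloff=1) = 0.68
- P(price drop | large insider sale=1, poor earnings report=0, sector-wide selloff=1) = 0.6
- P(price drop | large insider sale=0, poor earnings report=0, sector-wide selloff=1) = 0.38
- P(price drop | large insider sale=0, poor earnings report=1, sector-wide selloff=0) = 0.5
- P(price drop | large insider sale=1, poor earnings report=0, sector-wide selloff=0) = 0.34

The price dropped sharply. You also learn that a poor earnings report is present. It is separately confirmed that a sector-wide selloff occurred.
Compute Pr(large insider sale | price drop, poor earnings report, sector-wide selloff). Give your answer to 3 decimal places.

Numerator (weight on configurations with large insider sale): 0.75·0.377 = 0.282750
Normalizer over all consistent configurations: 0.68·0.623 + 0.75·0.377 = 0.706390
P(large insider sale | price drop, poor earnings report, sector-wide selloff) = 0.282750/0.706390 ≈ 0.400

Pr(large insider sale | price drop, poor earnings report, sector-wide selloff) ≈ 0.400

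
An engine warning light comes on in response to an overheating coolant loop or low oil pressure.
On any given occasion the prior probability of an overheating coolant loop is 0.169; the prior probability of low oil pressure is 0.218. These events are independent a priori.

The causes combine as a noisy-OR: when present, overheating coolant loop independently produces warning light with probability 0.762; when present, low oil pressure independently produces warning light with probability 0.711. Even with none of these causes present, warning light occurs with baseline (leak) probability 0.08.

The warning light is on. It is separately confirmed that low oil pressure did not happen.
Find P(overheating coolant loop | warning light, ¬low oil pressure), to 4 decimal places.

Under noisy-OR, P(warning light | causes) = 1 − (1−0.08)·∏(1−qᵢ) over the active causes.
Enumerate both values of overheating coolant loop and weight by the priors:
  P(warning light | ¬low oil pressure) = 0.08*0.831 + 0.78104*0.169
        = 0.066480 + 0.131996 = 0.198476
The terms with overheating coolant loop present sum to 0.131996, so
  P(overheating coolant loop | warning light, ¬low oil pressure) = 0.131996 / 0.198476 ≈ 0.6650

P(overheating coolant loop | warning light, ¬low oil pressure) ≈ 0.6650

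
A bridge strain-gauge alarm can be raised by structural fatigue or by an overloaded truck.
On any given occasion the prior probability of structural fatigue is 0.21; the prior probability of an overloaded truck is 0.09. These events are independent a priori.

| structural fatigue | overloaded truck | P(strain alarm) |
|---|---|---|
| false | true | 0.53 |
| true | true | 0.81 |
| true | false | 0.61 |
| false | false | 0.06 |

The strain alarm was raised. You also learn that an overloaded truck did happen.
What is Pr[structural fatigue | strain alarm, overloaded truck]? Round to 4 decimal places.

Pr[structural fatigue | strain alarm, overloaded truck] ≈ 0.2889

Weight on structural fatigue=true, given the evidence: 0.81·0.21 = 0.170100
The normalizing constant is 0.53·0.79 + 0.81·0.21 = 0.588800
Posterior = 0.170100 / 0.588800 ≈ 0.2889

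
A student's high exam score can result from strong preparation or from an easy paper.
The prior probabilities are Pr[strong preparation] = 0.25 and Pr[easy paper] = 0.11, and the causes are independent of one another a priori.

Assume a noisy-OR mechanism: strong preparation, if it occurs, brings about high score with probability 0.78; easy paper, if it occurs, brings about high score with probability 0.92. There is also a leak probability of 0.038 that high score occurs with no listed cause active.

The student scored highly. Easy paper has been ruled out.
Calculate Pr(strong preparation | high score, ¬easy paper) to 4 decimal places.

Pr(strong preparation | high score, ¬easy paper) ≈ 0.8737

Under noisy-OR, P(high score | causes) = 1 − (1−0.038)·∏(1−qᵢ) over the active causes.
For the numerator, keep only strong preparation=true terms: 0.78836*0.25 = 0.197090
Normalizer over all consistent configurations: 0.038*0.75 + 0.78836*0.25 = 0.225590
P(strong preparation | high score, ¬easy paper) = 0.197090/0.225590 ≈ 0.8737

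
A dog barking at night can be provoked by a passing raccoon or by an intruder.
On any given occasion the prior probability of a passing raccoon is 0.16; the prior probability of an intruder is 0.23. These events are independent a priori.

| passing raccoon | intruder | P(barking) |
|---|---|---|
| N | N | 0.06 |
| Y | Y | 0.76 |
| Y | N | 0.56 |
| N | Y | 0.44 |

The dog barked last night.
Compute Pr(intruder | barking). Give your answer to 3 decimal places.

For the numerator, keep only intruder=true terms: 0.085008 + 0.027968 = 0.112976
The normalizing constant is 0.06·0.84·0.77 + 0.44·0.84·0.23 + 0.56·0.16·0.77 + 0.76·0.16·0.23 = 0.220776
Posterior = 0.112976 / 0.220776 ≈ 0.512

Pr(intruder | barking) ≈ 0.512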